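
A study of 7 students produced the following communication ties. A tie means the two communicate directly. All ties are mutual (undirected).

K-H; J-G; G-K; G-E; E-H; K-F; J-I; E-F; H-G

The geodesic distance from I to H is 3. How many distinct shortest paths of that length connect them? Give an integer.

1

The shortest distance is 3, and the only length-3 path is I–J–G–H. So there is exactly 1 shortest path.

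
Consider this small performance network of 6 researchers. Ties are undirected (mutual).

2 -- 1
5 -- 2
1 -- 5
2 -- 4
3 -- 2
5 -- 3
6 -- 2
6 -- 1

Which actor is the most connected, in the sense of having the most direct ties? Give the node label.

Degrees — 1:3, 2:5, 3:2, 4:1, 5:3, 6:2.
The maximum is 5, attained only by 2.

2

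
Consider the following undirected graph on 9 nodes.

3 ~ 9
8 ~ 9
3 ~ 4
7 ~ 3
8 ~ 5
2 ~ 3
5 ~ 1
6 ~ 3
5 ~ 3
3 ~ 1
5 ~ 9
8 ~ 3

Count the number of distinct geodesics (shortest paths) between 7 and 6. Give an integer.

1

The shortest distance is 2, and the only length-2 path is 7–3–6. So there is exactly 1 shortest path.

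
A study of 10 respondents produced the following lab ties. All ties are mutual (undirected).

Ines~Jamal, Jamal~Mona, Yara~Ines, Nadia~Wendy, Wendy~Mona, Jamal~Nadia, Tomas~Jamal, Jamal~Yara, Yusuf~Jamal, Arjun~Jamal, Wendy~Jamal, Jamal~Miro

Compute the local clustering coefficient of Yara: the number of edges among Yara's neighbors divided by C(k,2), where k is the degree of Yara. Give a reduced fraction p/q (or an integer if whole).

Yara's neighbors: Ines and Jamal (k = 2).
Possible neighbor pairs: C(2,2) = 1. Edges among them: Ines–Jamal → e = 1.
Clustering(Yara) = 1/1.

1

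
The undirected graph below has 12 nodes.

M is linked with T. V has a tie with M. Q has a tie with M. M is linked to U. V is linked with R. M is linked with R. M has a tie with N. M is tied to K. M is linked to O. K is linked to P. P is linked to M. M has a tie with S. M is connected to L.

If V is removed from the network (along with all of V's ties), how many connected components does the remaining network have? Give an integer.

1

V's neighbors (M and R) remain reachable from one another through other ties, so the rest of the network stays in one piece.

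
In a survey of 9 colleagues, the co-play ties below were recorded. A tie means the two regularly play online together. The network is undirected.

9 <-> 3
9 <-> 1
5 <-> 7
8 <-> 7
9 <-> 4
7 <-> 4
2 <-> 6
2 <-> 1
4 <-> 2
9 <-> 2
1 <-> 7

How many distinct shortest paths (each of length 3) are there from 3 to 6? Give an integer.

1

The shortest distance is 3, and the only length-3 path is 3–9–2–6. So there is exactly 1 shortest path.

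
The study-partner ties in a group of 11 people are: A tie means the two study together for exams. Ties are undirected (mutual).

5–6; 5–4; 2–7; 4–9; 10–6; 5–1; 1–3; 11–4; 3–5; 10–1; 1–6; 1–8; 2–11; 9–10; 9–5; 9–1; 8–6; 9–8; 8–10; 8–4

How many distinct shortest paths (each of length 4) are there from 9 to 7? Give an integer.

The shortest distance is 4, and the only length-4 path is 9–4–11–2–7. So there is exactly 1 shortest path.

1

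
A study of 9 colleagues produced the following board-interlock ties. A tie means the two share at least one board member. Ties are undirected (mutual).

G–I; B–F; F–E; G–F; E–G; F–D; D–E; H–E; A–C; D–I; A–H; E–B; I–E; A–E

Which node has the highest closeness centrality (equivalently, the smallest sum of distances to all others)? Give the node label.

E

Farness (sum of distances to all others) for each node — A:13, B:15, C:20, D:14, E:9, F:13, G:14, H:14, I:14.
The smallest farness is 9, for E, so E has the highest closeness.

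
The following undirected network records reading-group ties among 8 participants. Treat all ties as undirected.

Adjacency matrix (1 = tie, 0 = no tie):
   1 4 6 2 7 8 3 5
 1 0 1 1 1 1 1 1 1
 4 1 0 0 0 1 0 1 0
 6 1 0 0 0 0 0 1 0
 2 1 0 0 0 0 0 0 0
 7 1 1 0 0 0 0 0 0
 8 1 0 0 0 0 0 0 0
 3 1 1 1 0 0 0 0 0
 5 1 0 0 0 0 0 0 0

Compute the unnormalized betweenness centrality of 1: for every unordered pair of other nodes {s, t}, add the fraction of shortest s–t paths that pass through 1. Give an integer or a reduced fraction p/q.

Pairs whose geodesics pass through 1 — 4–6: 1/2; 4–2: 1; 4–8: 1; 4–5: 1; 6–2: 1; 6–7: 1; 6–8: 1; 6–5: 1; 2–7: 1; 2–8: 1; 2–3: 1; 2–5: 1; 7–8: 1; 7–3: 1/2 … (+4 more pairs).
All other pairs contribute 0.
Summing the contributions gives betweenness(1) = 17.

17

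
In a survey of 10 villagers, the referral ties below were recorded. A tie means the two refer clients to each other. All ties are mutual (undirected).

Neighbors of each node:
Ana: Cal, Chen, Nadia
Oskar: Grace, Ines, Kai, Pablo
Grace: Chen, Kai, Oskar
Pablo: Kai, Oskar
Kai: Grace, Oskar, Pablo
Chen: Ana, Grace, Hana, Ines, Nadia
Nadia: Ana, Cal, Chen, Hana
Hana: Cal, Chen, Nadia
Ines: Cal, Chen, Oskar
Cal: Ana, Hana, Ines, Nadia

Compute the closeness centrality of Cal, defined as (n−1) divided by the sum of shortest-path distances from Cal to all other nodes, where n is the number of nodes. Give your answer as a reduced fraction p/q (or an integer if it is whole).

Distances from Cal: Ana:1, Chen:2, Grace:3, Hana:1, Ines:1, Kai:3, Nadia:1, Oskar:2, Pablo:3. Sum = 17.
n = 10, so closeness = 9/17.

9/17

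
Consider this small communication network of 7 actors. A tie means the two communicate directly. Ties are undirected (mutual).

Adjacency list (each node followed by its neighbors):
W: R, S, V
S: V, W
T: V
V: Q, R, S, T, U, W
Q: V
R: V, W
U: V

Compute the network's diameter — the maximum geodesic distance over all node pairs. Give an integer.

2

Eccentricity of each node (its greatest distance to any other): Q:2, R:2, S:2, T:2, U:2, V:1, W:2.
The maximum eccentricity is 2, realized for instance by the pair S–U via S – V – U. So the diameter is 2.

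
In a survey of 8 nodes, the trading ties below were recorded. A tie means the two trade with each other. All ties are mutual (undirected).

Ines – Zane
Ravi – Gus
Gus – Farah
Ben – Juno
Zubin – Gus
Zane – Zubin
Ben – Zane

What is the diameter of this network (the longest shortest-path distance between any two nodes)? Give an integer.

Eccentricity of each node (its greatest distance to any other): Ben:4, Farah:5, Gus:4, Ines:4, Juno:5, Ravi:5, Zane:3, Zubin:3.
The maximum eccentricity is 5, realized for instance by the pair Farah–Juno via Farah – Gus – Zubin – Zane – Ben – Juno. So the diameter is 5.

5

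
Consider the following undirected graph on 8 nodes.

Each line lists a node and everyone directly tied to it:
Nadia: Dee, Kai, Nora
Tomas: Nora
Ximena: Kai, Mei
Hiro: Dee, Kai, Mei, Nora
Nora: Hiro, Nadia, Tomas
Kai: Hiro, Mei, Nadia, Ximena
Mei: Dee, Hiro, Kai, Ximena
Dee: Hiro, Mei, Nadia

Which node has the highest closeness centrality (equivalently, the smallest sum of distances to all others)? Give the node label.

Hiro

Farness (sum of distances to all others) for each node — Dee:12, Hiro:10, Kai:11, Mei:11, Nadia:11, Nora:12, Tomas:18, Ximena:15.
The smallest farness is 10, for Hiro, so Hiro has the highest closeness.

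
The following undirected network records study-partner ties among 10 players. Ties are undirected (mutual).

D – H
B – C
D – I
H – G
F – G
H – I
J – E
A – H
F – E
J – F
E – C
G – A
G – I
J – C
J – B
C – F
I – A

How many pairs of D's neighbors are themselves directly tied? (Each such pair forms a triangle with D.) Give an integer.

1

D's neighbors: H and I.
Neighbor pairs that are themselves tied: D–H–I. Each forms one triangle with D, for 1 in total.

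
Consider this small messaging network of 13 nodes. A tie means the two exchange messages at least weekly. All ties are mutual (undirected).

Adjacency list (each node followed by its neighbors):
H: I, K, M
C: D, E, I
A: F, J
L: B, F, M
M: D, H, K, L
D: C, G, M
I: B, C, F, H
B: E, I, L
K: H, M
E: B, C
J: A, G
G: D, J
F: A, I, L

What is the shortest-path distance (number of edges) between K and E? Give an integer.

4

One shortest route is K – M – L – B – E, which uses 4 edges, and at distance 3 from K we only reach {B, C, F, G}, which does not include E. So d(K,E) = 4.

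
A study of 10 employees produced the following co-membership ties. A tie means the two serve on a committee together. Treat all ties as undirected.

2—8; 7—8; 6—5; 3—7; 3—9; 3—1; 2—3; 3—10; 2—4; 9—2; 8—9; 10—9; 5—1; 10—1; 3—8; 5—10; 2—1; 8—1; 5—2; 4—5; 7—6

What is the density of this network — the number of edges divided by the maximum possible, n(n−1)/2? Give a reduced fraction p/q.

7/15

There are 21 edges and 10 nodes, so the maximum possible is C(10,2) = 45.
Density = 21/45 = 7/15.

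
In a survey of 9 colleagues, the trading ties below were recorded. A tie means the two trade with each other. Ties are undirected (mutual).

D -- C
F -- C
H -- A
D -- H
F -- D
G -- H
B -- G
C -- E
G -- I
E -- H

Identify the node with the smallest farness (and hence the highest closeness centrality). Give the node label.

Farness (sum of distances to all others) for each node — A:19, B:22, C:19, D:15, E:16, F:20, G:15, H:12, I:22.
The smallest farness is 12, for H, so H has the highest closeness.

H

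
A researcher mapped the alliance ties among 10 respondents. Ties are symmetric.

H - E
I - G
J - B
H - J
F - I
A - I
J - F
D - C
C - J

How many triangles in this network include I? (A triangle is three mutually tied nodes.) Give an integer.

I's neighbors are A, F, and G, but none of them are tied to each other, so no triangle contains I.

0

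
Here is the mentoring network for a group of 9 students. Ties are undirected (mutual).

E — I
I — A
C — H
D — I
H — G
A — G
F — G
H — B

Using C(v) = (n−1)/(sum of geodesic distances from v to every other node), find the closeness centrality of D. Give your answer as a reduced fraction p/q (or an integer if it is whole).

Distances from D: A:2, B:5, C:5, E:2, F:4, G:3, H:4, I:1. Sum = 26.
n = 9, so closeness = 8/26 = 4/13.

4/13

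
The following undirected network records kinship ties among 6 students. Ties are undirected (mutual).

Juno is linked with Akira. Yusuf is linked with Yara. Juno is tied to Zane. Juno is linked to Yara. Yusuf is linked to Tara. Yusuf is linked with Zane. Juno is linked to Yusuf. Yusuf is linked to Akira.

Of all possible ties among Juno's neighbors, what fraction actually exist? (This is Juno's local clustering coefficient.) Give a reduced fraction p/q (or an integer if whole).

1/2

Juno's neighbors: Akira, Yara, Yusuf, and Zane (k = 4).
Possible neighbor pairs: C(4,2) = 6. Edges among them: Akira–Yusuf, Yara–Yusuf, Yusuf–Zane → e = 3.
Clustering(Juno) = 3/6 = 1/2.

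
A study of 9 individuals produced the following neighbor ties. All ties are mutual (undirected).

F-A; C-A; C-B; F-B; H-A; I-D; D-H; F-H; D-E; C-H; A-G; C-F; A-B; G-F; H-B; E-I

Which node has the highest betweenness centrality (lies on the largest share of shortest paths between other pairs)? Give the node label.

Unnormalized betweenness of each node: A:3, B:0, C:0, D:12, E:0, F:3, G:0, H:15, I:0.
H has the largest value, 15, making it the main broker — the node through which the most shortest paths run.

H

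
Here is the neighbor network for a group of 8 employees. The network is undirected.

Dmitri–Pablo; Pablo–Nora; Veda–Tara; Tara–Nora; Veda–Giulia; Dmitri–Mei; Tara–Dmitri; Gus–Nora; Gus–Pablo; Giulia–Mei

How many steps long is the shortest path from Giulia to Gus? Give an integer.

One shortest route is Giulia – Veda – Tara – Nora – Gus, which uses 4 edges, and at distance 3 from Giulia we only reach {Nora, Pablo}, which does not include Gus. So d(Giulia,Gus) = 4.

4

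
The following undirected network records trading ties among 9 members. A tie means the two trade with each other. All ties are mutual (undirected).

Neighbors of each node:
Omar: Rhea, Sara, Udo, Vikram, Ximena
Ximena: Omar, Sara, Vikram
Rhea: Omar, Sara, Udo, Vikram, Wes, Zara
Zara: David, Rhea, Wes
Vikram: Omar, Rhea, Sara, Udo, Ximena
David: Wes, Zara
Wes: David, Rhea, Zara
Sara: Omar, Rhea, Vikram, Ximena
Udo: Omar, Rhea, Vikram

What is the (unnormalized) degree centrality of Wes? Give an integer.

3

Wes is directly tied to David, Rhea, and Zara. That is 3 neighbors, so the degree of Wes is 3.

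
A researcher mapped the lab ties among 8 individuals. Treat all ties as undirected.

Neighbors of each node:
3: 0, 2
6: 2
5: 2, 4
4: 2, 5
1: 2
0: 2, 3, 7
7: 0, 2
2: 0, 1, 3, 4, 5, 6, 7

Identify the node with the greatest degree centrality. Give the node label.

2

Degrees — 0:3, 1:1, 2:7, 3:2, 4:2, 5:2, 6:1, 7:2.
The maximum is 7, attained only by 2.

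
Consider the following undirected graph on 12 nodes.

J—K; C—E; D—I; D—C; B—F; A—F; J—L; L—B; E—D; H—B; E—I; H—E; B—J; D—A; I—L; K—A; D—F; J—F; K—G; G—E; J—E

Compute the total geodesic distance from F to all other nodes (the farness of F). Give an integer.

Distances from F: A:1, B:1, C:2, D:1, E:2, G:3, H:2, I:2, J:1, K:2, L:2.
Sum = 1 + 1 + 2 + 1 + 2 + 3 + 2 + 2 + 1 + 2 + 2 = 19.

19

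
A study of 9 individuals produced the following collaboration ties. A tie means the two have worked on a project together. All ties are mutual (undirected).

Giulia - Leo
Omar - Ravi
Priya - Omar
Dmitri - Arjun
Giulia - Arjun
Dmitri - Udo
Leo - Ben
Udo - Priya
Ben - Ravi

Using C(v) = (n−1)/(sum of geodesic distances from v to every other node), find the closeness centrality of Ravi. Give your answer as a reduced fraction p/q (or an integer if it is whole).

Distances from Ravi: Arjun:4, Ben:1, Dmitri:4, Giulia:3, Leo:2, Omar:1, Priya:2, Udo:3. Sum = 20.
n = 9, so closeness = 8/20 = 2/5.

2/5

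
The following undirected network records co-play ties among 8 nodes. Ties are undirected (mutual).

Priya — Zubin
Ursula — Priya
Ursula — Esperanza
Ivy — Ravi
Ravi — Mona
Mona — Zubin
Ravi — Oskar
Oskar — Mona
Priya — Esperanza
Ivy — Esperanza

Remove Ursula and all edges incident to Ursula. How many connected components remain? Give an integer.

1

Ursula's neighbors (Esperanza and Priya) remain reachable from one another through other ties, so the rest of the network stays in one piece.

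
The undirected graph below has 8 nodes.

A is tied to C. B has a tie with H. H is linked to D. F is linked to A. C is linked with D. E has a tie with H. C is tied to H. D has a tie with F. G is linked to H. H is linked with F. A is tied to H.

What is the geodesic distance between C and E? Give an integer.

One shortest route is C – H – E, which uses 2 edges, and C and E are not directly tied, so nothing shorter exists. So d(C,E) = 2.

2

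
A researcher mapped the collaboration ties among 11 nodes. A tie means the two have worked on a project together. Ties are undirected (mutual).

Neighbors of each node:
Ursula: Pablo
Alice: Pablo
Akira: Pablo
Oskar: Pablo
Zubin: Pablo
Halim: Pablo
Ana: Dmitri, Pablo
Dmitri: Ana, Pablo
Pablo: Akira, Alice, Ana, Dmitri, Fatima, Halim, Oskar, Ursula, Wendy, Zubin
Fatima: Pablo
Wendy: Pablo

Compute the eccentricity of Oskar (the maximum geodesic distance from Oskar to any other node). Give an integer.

2

Distances from Oskar: Akira:2, Alice:2, Ana:2, Dmitri:2, Fatima:2, Halim:2, Pablo:1, Ursula:2, Wendy:2, Zubin:2.
The largest is 2 (to Fatima, Dmitri, Akira, Zubin, Halim, Ana, Alice, Wendy, and Ursula), so the eccentricity of Oskar is 2.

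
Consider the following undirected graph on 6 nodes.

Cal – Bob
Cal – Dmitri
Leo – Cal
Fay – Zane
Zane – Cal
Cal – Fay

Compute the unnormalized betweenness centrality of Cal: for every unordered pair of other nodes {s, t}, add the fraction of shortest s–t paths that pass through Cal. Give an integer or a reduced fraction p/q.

Pairs whose geodesics pass through Cal — Fay–Bob: 1; Fay–Leo: 1; Fay–Dmitri: 1; Bob–Zane: 1; Bob–Leo: 1; Bob–Dmitri: 1; Zane–Leo: 1; Zane–Dmitri: 1; Leo–Dmitri: 1.
All other pairs contribute 0.
Summing the contributions gives betweenness(Cal) = 9.

9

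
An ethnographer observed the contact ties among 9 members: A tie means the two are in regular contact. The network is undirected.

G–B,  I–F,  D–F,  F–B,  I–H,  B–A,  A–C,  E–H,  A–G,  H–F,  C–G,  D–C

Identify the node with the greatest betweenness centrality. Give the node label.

Unnormalized betweenness of each node: A:1/2, B:8, C:2, D:4, E:0, F:16, G:1/2, H:7, I:0.
F has the largest value, 16, making it the main broker — the node through which the most shortest paths run.

F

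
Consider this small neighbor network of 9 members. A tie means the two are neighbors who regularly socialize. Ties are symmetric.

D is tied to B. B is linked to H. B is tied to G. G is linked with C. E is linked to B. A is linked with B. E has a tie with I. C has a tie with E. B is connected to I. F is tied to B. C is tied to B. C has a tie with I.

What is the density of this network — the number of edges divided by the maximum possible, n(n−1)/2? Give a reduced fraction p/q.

There are 12 edges and 9 nodes, so the maximum possible is C(9,2) = 36.
Density = 12/36 = 1/3.

1/3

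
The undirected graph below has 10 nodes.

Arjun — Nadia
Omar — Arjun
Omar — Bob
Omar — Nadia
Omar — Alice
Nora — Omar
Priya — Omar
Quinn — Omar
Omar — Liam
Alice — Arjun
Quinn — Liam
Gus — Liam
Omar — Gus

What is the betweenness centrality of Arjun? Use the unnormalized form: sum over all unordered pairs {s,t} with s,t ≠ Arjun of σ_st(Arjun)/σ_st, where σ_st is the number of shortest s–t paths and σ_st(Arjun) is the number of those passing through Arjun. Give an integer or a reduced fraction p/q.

1/2

Pairs whose geodesics pass through Arjun — Alice–Nadia: 1/2.
All other pairs contribute 0.
Summing the contributions gives betweenness(Arjun) = 1/2.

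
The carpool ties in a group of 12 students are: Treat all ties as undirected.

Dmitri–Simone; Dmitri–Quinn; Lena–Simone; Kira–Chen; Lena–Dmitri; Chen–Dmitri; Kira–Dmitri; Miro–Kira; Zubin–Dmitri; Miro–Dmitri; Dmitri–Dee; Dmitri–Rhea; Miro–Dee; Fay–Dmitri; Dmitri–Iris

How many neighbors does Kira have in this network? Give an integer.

3

Kira is directly tied to Chen, Dmitri, and Miro. That is 3 neighbors, so the degree of Kira is 3.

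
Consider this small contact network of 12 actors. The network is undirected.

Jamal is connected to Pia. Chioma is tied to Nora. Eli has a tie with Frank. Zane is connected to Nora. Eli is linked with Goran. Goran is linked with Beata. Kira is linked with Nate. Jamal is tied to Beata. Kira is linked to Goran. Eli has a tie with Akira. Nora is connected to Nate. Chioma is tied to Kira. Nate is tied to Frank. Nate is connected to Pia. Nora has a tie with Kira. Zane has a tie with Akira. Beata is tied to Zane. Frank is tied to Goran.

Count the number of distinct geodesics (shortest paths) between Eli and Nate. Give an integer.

1

The shortest distance is 2, and the only length-2 path is Eli–Frank–Nate. So there is exactly 1 shortest path.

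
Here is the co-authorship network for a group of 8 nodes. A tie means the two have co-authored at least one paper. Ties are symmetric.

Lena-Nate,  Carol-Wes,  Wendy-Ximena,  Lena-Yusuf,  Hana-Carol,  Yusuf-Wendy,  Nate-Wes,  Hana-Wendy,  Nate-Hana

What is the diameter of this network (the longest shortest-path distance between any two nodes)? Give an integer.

Eccentricity of each node (its greatest distance to any other): Carol:3, Hana:2, Lena:3, Nate:3, Wendy:3, Wes:4, Ximena:4, Yusuf:3.
The maximum eccentricity is 4, realized for instance by the pair Ximena–Wes via Ximena – Wendy – Hana – Carol – Wes. So the diameter is 4.

4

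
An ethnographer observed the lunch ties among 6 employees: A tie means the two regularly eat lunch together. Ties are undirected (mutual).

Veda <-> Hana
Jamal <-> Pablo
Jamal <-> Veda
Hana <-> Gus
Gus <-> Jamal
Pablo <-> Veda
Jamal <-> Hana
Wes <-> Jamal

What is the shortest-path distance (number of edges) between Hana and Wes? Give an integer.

2

One shortest route is Hana – Jamal – Wes, which uses 2 edges, and Hana and Wes are not directly tied, so nothing shorter exists. So d(Hana,Wes) = 2.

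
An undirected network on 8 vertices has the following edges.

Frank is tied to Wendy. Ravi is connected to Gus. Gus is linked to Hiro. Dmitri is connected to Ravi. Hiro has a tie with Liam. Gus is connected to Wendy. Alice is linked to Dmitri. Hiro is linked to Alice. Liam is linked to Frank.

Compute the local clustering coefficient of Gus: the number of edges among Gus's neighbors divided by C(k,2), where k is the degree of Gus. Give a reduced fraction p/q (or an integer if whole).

Gus's neighbors: Hiro, Ravi, and Wendy (k = 3).
Possible neighbor pairs: C(3,2) = 3. Edges among them: none → e = 0.
Clustering(Gus) = 0/3 = 0.

0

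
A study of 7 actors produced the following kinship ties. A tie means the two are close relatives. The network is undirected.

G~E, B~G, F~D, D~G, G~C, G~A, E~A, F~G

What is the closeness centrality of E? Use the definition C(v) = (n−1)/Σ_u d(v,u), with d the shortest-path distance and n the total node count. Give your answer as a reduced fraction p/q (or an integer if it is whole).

3/5

Distances from E: A:1, B:2, C:2, D:2, F:2, G:1. Sum = 10.
n = 7, so closeness = 6/10 = 3/5.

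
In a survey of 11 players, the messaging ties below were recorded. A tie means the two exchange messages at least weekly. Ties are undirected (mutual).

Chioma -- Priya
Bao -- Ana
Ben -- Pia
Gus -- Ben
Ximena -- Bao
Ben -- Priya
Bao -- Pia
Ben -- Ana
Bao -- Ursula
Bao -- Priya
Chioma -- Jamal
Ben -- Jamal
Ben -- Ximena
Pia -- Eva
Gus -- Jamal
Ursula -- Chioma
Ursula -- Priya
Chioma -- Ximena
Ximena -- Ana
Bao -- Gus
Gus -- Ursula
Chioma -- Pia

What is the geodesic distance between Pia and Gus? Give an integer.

2

One shortest route is Pia – Bao – Gus, which uses 2 edges, and Pia and Gus are not directly tied, so nothing shorter exists. So d(Pia,Gus) = 2.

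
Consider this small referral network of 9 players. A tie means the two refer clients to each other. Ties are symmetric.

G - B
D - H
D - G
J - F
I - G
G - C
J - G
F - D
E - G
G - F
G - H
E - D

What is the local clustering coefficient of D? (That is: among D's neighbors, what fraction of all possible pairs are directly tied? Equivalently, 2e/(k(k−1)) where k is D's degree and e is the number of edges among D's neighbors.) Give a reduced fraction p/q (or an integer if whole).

D's neighbors: E, F, G, and H (k = 4).
Possible neighbor pairs: C(4,2) = 6. Edges among them: E–G, F–G, G–H → e = 3.
Clustering(D) = 3/6 = 1/2.

1/2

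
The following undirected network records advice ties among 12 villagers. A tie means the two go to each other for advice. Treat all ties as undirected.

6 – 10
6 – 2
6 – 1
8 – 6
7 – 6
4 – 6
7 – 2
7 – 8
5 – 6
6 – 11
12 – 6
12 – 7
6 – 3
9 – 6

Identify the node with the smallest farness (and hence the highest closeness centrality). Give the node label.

Farness (sum of distances to all others) for each node — 1:21, 2:20, 3:21, 4:21, 5:21, 6:11, 7:18, 8:20, 9:21, 10:21, 11:21, 12:20.
The smallest farness is 11, for 6, so 6 has the highest closeness.

6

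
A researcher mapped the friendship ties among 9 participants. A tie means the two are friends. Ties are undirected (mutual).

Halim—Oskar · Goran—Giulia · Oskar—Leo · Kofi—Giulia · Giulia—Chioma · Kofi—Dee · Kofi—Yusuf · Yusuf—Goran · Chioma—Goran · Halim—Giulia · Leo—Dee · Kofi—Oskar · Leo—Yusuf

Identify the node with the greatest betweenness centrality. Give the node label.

Kofi

Unnormalized betweenness of each node: Chioma:0, Dee:8/15, Giulia:23/3, Goran:59/20, Halim:29/20, Kofi:119/15, Leo:8/3, Oskar:17/5, Yusuf:22/5.
Kofi has the largest value, 119/15, making it the main broker — the node through which the most shortest paths run.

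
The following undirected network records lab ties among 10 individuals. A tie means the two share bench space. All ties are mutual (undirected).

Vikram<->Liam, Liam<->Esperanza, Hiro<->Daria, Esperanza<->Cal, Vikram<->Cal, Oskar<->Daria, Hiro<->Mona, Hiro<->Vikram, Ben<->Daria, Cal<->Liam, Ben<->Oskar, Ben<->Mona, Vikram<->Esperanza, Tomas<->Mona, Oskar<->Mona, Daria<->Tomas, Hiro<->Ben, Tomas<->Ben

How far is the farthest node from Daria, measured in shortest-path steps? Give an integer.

3

Distances from Daria: Ben:1, Cal:3, Esperanza:3, Hiro:1, Liam:3, Mona:2, Oskar:1, Tomas:1, Vikram:2.
The largest is 3 (to Cal, Esperanza, and Liam), so the eccentricity of Daria is 3.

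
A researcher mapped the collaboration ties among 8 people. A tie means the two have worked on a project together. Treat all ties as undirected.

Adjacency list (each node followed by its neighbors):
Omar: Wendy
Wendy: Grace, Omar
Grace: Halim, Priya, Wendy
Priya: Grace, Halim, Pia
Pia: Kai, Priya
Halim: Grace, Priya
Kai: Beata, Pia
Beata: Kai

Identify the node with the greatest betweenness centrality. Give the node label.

Priya

Unnormalized betweenness of each node: Beata:0, Grace:10, Halim:0, Kai:6, Omar:0, Pia:10, Priya:12, Wendy:6.
Priya has the largest value, 12, making it the main broker — the node through which the most shortest paths run.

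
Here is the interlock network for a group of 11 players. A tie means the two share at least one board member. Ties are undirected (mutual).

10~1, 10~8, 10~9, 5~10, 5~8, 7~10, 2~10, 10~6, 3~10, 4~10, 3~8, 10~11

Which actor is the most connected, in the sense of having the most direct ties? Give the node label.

10

Degrees — 1:1, 2:1, 3:2, 4:1, 5:2, 6:1, 7:1, 8:3, 9:1, 10:10, 11:1.
The maximum is 10, attained only by 10.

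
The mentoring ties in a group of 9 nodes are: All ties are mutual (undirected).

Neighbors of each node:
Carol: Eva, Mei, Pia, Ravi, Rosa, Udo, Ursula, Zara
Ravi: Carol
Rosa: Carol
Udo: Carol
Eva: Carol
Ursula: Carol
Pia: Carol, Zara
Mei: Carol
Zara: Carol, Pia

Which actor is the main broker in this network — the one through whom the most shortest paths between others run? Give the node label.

Unnormalized betweenness of each node: Carol:27, Eva:0, Mei:0, Pia:0, Ravi:0, Rosa:0, Udo:0, Ursula:0, Zara:0.
Carol has the largest value, 27, making it the main broker — the node through which the most shortest paths run.

Carol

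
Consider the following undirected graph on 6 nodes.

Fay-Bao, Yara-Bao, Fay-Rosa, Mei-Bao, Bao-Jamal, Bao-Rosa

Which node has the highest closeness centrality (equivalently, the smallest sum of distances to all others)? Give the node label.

Farness (sum of distances to all others) for each node — Bao:5, Fay:8, Jamal:9, Mei:9, Rosa:8, Yara:9.
The smallest farness is 5, for Bao, so Bao has the highest closeness.

Bao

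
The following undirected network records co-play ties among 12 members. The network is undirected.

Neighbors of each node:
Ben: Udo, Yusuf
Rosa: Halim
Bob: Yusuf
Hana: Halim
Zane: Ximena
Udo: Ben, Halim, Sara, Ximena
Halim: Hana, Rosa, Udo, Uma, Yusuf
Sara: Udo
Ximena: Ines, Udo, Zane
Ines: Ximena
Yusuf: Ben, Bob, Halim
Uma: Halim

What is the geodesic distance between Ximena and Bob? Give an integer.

4

One shortest route is Ximena – Udo – Halim – Yusuf – Bob, which uses 4 edges, and at distance 3 from Ximena we only reach {Hana, Rosa, Uma, Yusuf}, which does not include Bob. So d(Ximena,Bob) = 4.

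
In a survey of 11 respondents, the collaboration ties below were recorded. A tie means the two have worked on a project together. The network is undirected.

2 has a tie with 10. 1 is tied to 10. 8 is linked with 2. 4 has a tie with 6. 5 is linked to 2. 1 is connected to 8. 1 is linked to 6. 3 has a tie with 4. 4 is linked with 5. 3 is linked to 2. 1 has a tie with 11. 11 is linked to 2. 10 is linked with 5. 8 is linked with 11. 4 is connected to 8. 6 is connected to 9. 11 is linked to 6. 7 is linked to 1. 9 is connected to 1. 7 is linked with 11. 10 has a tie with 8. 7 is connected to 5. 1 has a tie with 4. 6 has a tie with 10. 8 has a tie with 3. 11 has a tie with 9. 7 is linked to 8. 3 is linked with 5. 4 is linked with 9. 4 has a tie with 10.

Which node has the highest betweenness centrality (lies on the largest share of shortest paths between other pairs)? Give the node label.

Unnormalized betweenness of each node: 1:37/12, 2:17/10, 3:9/20, 4:57/10, 5:2, 6:5/6, 7:31/30, 8:23/6, 9:1/4, 10:71/30, 11:15/4.
4 has the largest value, 57/10, making it the main broker — the node through which the most shortest paths run.

4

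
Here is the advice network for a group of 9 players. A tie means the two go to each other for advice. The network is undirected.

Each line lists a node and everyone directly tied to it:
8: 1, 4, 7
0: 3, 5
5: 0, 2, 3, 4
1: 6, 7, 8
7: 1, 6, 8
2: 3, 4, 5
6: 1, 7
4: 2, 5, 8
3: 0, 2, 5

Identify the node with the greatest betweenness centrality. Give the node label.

Unnormalized betweenness of each node: 0:0, 1:3, 2:5/2, 3:1/2, 4:16, 5:8, 6:0, 7:3, 8:15.
4 has the largest value, 16, making it the main broker — the node through which the most shortest paths run.

4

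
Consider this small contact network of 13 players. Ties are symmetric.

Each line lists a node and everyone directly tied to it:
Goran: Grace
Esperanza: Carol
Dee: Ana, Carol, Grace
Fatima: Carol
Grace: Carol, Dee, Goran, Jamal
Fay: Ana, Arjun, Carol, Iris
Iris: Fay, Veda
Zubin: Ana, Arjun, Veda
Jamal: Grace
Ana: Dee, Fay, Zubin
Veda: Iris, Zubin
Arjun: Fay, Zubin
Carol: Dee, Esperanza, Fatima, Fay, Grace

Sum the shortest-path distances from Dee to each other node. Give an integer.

24

Distances from Dee: Ana:1, Arjun:3, Carol:1, Esperanza:2, Fatima:2, Fay:2, Goran:2, Grace:1, Iris:3, Jamal:2, Veda:3, Zubin:2.
Sum = 1 + 3 + 1 + 2 + 2 + 2 + 2 + 1 + 3 + 2 + 3 + 2 = 24.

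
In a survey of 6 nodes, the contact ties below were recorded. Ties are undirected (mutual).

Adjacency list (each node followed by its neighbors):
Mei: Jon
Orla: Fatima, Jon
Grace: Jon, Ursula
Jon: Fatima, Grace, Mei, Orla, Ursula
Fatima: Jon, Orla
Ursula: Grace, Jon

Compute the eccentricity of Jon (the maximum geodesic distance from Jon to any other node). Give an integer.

Distances from Jon: Fatima:1, Grace:1, Mei:1, Orla:1, Ursula:1.
The largest is 1 (to Ursula, Orla, Mei, Fatima, and Grace), so the eccentricity of Jon is 1.

1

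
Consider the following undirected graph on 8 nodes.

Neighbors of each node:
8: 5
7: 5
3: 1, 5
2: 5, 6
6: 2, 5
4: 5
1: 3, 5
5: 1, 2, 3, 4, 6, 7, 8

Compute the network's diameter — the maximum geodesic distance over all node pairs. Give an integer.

Eccentricity of each node (its greatest distance to any other): 1:2, 2:2, 3:2, 4:2, 5:1, 6:2, 7:2, 8:2.
The maximum eccentricity is 2, realized for instance by the pair 4–6 via 4 – 5 – 6. So the diameter is 2.

2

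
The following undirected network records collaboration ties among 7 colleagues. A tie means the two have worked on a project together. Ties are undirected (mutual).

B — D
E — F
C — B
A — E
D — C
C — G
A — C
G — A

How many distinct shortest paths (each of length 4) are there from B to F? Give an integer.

The shortest distance is 4, and the only length-4 path is B–C–A–E–F. So there is exactly 1 shortest path.

1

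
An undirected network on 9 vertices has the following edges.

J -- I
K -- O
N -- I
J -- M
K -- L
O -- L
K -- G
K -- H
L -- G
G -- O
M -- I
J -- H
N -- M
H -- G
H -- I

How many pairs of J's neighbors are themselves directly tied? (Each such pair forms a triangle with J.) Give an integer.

2

J's neighbors: H, I, and M.
Neighbor pairs that are themselves tied: J–H–I; J–I–M. Each forms one triangle with J, for 2 in total.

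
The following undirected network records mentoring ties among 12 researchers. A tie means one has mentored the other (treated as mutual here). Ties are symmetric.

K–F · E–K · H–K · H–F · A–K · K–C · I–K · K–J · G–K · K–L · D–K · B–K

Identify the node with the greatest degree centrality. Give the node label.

Degrees — A:1, B:1, C:1, D:1, E:1, F:2, G:1, H:2, I:1, J:1, K:11, L:1.
The maximum is 11, attained only by K.

K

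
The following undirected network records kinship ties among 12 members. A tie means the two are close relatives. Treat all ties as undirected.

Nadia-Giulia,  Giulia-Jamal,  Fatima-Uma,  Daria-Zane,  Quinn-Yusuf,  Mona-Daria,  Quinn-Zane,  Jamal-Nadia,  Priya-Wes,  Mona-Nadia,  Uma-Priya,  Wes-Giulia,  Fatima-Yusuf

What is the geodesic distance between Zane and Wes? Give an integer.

One shortest route is Zane – Daria – Mona – Nadia – Giulia – Wes, which uses 5 edges, and at distance 4 from Zane we only reach {Giulia, Jamal, Uma}, which does not include Wes. So d(Zane,Wes) = 5.

5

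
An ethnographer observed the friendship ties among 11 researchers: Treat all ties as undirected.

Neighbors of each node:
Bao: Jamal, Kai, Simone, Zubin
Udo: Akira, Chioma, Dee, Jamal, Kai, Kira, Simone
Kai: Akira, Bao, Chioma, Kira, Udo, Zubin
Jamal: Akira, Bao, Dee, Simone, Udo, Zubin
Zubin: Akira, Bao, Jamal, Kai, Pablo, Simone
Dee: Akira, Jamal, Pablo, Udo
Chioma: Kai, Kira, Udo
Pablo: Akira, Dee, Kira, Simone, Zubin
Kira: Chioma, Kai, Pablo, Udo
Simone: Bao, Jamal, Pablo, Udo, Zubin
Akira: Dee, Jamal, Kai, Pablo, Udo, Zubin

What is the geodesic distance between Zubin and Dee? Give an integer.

One shortest route is Zubin – Jamal – Dee, which uses 2 edges, and Zubin and Dee are not directly tied, so nothing shorter exists. So d(Zubin,Dee) = 2.

2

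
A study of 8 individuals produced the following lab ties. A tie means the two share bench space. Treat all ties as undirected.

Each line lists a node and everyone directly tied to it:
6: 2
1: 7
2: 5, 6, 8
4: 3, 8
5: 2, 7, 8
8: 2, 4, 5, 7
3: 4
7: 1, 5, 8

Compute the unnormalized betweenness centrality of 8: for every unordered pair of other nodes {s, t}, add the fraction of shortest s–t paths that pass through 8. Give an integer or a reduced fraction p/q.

Pairs whose geodesics pass through 8 — 6–3: 1; 6–4: 1; 6–7: 1/2; 6–1: 1/2; 3–2: 1; 3–7: 1; 3–1: 1; 3–5: 1; 2–4: 1; 2–7: 1/2; 2–1: 1/2; 4–7: 1; 4–1: 1; 4–5: 1.
All other pairs contribute 0.
Summing the contributions gives betweenness(8) = 12.

12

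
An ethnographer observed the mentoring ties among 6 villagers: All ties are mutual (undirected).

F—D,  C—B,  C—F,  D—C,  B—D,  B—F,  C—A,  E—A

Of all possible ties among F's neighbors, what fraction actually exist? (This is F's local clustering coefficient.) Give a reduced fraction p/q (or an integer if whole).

1

F's neighbors: B, C, and D (k = 3).
Possible neighbor pairs: C(3,2) = 3. Edges among them: B–C, B–D, C–D → e = 3.
Clustering(F) = 3/3 = 1.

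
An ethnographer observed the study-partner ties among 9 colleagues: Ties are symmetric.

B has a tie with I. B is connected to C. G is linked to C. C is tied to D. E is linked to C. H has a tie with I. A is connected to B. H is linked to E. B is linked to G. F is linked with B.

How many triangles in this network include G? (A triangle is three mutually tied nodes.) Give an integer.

1

G's neighbors: B and C.
Neighbor pairs that are themselves tied: G–B–C. Each forms one triangle with G, for 1 in total.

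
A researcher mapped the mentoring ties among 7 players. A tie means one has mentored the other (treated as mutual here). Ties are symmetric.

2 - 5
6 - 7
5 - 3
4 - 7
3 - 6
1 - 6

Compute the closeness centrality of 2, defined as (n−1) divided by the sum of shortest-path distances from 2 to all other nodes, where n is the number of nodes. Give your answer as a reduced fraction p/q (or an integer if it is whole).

Distances from 2: 1:4, 3:2, 4:5, 5:1, 6:3, 7:4. Sum = 19.
n = 7, so closeness = 6/19.

6/19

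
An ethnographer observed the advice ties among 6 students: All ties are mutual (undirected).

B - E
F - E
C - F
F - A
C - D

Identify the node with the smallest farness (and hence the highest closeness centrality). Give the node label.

F

Farness (sum of distances to all others) for each node — A:11, B:13, C:9, D:13, E:9, F:7.
The smallest farness is 7, for F, so F has the highest closeness.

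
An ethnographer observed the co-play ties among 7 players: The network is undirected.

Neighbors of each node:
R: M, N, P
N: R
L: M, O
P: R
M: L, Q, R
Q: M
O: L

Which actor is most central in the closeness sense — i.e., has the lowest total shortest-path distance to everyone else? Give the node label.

Farness (sum of distances to all others) for each node — L:12, M:9, N:15, O:17, P:15, Q:14, R:10.
The smallest farness is 9, for M, so M has the highest closeness.

M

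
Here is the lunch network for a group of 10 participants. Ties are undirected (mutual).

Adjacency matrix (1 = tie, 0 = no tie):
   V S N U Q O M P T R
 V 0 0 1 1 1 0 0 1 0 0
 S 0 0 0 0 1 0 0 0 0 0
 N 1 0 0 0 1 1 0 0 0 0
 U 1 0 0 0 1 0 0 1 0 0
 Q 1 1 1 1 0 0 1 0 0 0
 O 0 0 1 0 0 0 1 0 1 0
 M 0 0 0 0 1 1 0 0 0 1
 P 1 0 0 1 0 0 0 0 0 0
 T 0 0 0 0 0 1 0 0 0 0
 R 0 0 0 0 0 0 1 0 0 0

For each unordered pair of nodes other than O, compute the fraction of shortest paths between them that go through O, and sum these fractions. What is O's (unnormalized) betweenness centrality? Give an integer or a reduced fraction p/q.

Pairs whose geodesics pass through O — V–T: 1; S–T: 2/2; N–M: 1/2; N–T: 1; N–R: 1/2; U–T: 3/3; Q–T: 2/2; M–T: 1; P–T: 1; T–R: 1.
All other pairs contribute 0.
Summing the contributions gives betweenness(O) = 9.

9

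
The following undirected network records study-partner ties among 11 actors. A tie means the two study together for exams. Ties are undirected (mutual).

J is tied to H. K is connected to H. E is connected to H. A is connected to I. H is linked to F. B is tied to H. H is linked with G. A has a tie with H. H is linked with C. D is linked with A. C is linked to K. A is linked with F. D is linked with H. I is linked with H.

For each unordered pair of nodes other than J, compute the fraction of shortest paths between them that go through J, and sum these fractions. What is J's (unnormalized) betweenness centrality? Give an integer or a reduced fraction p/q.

No shortest path between any pair of other nodes passes through J.
Summing the contributions gives betweenness(J) = 0.

0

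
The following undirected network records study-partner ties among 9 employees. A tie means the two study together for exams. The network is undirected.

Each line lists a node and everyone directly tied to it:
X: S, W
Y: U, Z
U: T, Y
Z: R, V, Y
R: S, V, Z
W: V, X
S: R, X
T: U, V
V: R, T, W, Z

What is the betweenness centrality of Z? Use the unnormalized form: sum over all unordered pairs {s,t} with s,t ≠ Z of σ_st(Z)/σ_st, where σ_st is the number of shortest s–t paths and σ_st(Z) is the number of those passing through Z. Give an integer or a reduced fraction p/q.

Pairs whose geodesics pass through Z — W–Y: 1; X–Y: 2/2; S–Y: 1; S–U: 1/2; R–Y: 1; R–U: 1/2; Y–V: 1.
All other pairs contribute 0.
Summing the contributions gives betweenness(Z) = 6.

6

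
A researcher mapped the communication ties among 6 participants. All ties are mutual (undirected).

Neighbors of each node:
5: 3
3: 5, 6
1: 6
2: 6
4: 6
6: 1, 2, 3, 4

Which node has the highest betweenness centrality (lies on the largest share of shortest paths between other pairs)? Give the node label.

Unnormalized betweenness of each node: 1:0, 2:0, 3:4, 4:0, 5:0, 6:9.
6 has the largest value, 9, making it the main broker — the node through which the most shortest paths run.

6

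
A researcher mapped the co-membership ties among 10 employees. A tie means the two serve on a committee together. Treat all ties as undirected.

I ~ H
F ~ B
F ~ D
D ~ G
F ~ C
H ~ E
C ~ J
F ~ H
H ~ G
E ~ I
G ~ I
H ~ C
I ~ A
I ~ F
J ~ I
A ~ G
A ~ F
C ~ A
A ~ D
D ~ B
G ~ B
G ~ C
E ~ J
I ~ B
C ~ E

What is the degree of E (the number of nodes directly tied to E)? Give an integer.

E is directly tied to C, H, I, and J. That is 4 neighbors, so the degree of E is 4.

4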